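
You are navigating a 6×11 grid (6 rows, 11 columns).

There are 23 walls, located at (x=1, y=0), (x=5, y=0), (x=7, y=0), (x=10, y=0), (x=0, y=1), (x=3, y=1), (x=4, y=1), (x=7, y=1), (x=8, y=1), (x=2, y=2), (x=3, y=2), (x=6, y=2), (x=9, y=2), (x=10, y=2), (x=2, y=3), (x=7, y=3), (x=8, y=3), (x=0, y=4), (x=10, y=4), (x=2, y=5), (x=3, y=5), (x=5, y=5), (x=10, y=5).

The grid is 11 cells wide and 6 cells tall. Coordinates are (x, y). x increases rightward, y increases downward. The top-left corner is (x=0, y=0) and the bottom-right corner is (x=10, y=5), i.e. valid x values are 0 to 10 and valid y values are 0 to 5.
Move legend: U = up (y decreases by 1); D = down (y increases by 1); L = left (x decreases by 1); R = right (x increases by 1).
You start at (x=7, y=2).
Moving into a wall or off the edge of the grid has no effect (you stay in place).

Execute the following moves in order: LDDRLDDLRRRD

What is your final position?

Start: (x=7, y=2)
  L (left): blocked, stay at (x=7, y=2)
  D (down): blocked, stay at (x=7, y=2)
  D (down): blocked, stay at (x=7, y=2)
  R (right): (x=7, y=2) -> (x=8, y=2)
  L (left): (x=8, y=2) -> (x=7, y=2)
  D (down): blocked, stay at (x=7, y=2)
  D (down): blocked, stay at (x=7, y=2)
  L (left): blocked, stay at (x=7, y=2)
  R (right): (x=7, y=2) -> (x=8, y=2)
  R (right): blocked, stay at (x=8, y=2)
  R (right): blocked, stay at (x=8, y=2)
  D (down): blocked, stay at (x=8, y=2)
Final: (x=8, y=2)

Answer: Final position: (x=8, y=2)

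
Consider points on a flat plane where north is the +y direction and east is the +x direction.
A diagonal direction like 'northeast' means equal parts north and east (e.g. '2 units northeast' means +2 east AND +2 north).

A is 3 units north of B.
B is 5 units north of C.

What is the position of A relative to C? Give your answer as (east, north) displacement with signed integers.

Answer: A is at (east=0, north=8) relative to C.

Derivation:
Place C at the origin (east=0, north=0).
  B is 5 units north of C: delta (east=+0, north=+5); B at (east=0, north=5).
  A is 3 units north of B: delta (east=+0, north=+3); A at (east=0, north=8).
Therefore A relative to C: (east=0, north=8).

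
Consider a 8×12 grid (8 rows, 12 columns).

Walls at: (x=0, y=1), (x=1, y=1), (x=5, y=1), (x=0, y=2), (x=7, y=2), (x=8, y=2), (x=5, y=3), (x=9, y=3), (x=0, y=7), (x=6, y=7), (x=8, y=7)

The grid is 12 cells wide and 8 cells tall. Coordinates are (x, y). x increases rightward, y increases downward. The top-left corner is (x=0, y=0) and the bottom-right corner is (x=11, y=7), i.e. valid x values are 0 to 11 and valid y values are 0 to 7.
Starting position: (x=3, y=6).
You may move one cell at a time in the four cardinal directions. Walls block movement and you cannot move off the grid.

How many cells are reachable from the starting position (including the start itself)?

Answer: Reachable cells: 85

Derivation:
BFS flood-fill from (x=3, y=6):
  Distance 0: (x=3, y=6)
  Distance 1: (x=3, y=5), (x=2, y=6), (x=4, y=6), (x=3, y=7)
  Distance 2: (x=3, y=4), (x=2, y=5), (x=4, y=5), (x=1, y=6), (x=5, y=6), (x=2, y=7), (x=4, y=7)
  Distance 3: (x=3, y=3), (x=2, y=4), (x=4, y=4), (x=1, y=5), (x=5, y=5), (x=0, y=6), (x=6, y=6), (x=1, y=7), (x=5, y=7)
  Distance 4: (x=3, y=2), (x=2, y=3), (x=4, y=3), (x=1, y=4), (x=5, y=4), (x=0, y=5), (x=6, y=5), (x=7, y=6)
  Distance 5: (x=3, y=1), (x=2, y=2), (x=4, y=2), (x=1, y=3), (x=0, y=4), (x=6, y=4), (x=7, y=5), (x=8, y=6), (x=7, y=7)
  Distance 6: (x=3, y=0), (x=2, y=1), (x=4, y=1), (x=1, y=2), (x=5, y=2), (x=0, y=3), (x=6, y=3), (x=7, y=4), (x=8, y=5), (x=9, y=6)
  Distance 7: (x=2, y=0), (x=4, y=0), (x=6, y=2), (x=7, y=3), (x=8, y=4), (x=9, y=5), (x=10, y=6), (x=9, y=7)
  Distance 8: (x=1, y=0), (x=5, y=0), (x=6, y=1), (x=8, y=3), (x=9, y=4), (x=10, y=5), (x=11, y=6), (x=10, y=7)
  Distance 9: (x=0, y=0), (x=6, y=0), (x=7, y=1), (x=10, y=4), (x=11, y=5), (x=11, y=7)
  Distance 10: (x=7, y=0), (x=8, y=1), (x=10, y=3), (x=11, y=4)
  Distance 11: (x=8, y=0), (x=9, y=1), (x=10, y=2), (x=11, y=3)
  Distance 12: (x=9, y=0), (x=10, y=1), (x=9, y=2), (x=11, y=2)
  Distance 13: (x=10, y=0), (x=11, y=1)
  Distance 14: (x=11, y=0)
Total reachable: 85 (grid has 85 open cells total)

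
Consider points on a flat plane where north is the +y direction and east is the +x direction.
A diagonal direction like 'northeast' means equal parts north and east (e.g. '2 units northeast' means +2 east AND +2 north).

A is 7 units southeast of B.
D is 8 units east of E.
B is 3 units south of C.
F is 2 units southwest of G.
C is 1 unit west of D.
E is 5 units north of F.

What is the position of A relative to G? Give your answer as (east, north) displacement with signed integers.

Place G at the origin (east=0, north=0).
  F is 2 units southwest of G: delta (east=-2, north=-2); F at (east=-2, north=-2).
  E is 5 units north of F: delta (east=+0, north=+5); E at (east=-2, north=3).
  D is 8 units east of E: delta (east=+8, north=+0); D at (east=6, north=3).
  C is 1 unit west of D: delta (east=-1, north=+0); C at (east=5, north=3).
  B is 3 units south of C: delta (east=+0, north=-3); B at (east=5, north=0).
  A is 7 units southeast of B: delta (east=+7, north=-7); A at (east=12, north=-7).
Therefore A relative to G: (east=12, north=-7).

Answer: A is at (east=12, north=-7) relative to G.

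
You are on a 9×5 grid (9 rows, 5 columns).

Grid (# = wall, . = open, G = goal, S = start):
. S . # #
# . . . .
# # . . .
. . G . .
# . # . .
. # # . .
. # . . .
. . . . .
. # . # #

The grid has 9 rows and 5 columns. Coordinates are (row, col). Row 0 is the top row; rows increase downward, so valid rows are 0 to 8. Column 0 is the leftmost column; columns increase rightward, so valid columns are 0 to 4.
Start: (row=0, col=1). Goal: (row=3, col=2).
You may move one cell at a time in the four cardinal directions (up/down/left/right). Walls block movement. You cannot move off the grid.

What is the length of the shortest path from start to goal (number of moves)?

BFS from (row=0, col=1) until reaching (row=3, col=2):
  Distance 0: (row=0, col=1)
  Distance 1: (row=0, col=0), (row=0, col=2), (row=1, col=1)
  Distance 2: (row=1, col=2)
  Distance 3: (row=1, col=3), (row=2, col=2)
  Distance 4: (row=1, col=4), (row=2, col=3), (row=3, col=2)  <- goal reached here
One shortest path (4 moves): (row=0, col=1) -> (row=0, col=2) -> (row=1, col=2) -> (row=2, col=2) -> (row=3, col=2)

Answer: Shortest path length: 4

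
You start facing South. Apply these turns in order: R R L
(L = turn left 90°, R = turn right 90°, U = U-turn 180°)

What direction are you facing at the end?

Start: South
  R (right (90° clockwise)) -> West
  R (right (90° clockwise)) -> North
  L (left (90° counter-clockwise)) -> West
Final: West

Answer: Final heading: West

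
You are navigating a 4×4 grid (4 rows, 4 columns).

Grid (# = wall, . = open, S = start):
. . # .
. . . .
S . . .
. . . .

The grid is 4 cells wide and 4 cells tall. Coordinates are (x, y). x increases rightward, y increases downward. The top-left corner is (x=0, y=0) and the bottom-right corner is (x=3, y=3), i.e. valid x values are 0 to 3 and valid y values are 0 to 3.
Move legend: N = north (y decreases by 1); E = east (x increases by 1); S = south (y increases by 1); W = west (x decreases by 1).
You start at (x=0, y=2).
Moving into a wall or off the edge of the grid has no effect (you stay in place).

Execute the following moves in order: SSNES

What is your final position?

Answer: Final position: (x=1, y=3)

Derivation:
Start: (x=0, y=2)
  S (south): (x=0, y=2) -> (x=0, y=3)
  S (south): blocked, stay at (x=0, y=3)
  N (north): (x=0, y=3) -> (x=0, y=2)
  E (east): (x=0, y=2) -> (x=1, y=2)
  S (south): (x=1, y=2) -> (x=1, y=3)
Final: (x=1, y=3)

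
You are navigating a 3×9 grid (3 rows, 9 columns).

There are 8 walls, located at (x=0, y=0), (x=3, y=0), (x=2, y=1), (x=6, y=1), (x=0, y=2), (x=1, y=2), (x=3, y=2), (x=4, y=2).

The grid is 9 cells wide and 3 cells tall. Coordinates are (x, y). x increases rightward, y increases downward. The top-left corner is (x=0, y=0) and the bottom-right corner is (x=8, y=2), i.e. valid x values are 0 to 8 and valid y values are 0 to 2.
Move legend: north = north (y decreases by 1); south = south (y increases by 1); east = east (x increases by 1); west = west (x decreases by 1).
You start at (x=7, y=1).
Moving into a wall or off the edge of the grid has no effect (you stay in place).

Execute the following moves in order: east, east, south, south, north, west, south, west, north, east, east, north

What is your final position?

Start: (x=7, y=1)
  east (east): (x=7, y=1) -> (x=8, y=1)
  east (east): blocked, stay at (x=8, y=1)
  south (south): (x=8, y=1) -> (x=8, y=2)
  south (south): blocked, stay at (x=8, y=2)
  north (north): (x=8, y=2) -> (x=8, y=1)
  west (west): (x=8, y=1) -> (x=7, y=1)
  south (south): (x=7, y=1) -> (x=7, y=2)
  west (west): (x=7, y=2) -> (x=6, y=2)
  north (north): blocked, stay at (x=6, y=2)
  east (east): (x=6, y=2) -> (x=7, y=2)
  east (east): (x=7, y=2) -> (x=8, y=2)
  north (north): (x=8, y=2) -> (x=8, y=1)
Final: (x=8, y=1)

Answer: Final position: (x=8, y=1)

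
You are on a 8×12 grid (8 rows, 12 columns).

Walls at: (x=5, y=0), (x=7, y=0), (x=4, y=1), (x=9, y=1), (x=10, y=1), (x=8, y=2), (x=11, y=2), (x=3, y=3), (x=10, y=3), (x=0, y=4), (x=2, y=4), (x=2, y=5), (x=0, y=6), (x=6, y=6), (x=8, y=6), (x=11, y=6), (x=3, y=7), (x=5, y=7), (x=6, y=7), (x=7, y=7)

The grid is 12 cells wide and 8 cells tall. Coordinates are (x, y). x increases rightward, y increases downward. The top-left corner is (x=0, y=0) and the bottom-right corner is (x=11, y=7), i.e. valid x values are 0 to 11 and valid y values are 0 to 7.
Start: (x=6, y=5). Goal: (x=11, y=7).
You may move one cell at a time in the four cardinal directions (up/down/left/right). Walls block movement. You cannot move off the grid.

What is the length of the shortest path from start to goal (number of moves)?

Answer: Shortest path length: 7

Derivation:
BFS from (x=6, y=5) until reaching (x=11, y=7):
  Distance 0: (x=6, y=5)
  Distance 1: (x=6, y=4), (x=5, y=5), (x=7, y=5)
  Distance 2: (x=6, y=3), (x=5, y=4), (x=7, y=4), (x=4, y=5), (x=8, y=5), (x=5, y=6), (x=7, y=6)
  Distance 3: (x=6, y=2), (x=5, y=3), (x=7, y=3), (x=4, y=4), (x=8, y=4), (x=3, y=5), (x=9, y=5), (x=4, y=6)
  Distance 4: (x=6, y=1), (x=5, y=2), (x=7, y=2), (x=4, y=3), (x=8, y=3), (x=3, y=4), (x=9, y=4), (x=10, y=5), (x=3, y=6), (x=9, y=6), (x=4, y=7)
  Distance 5: (x=6, y=0), (x=5, y=1), (x=7, y=1), (x=4, y=2), (x=9, y=3), (x=10, y=4), (x=11, y=5), (x=2, y=6), (x=10, y=6), (x=9, y=7)
  Distance 6: (x=8, y=1), (x=3, y=2), (x=9, y=2), (x=11, y=4), (x=1, y=6), (x=2, y=7), (x=8, y=7), (x=10, y=7)
  Distance 7: (x=8, y=0), (x=3, y=1), (x=2, y=2), (x=10, y=2), (x=11, y=3), (x=1, y=5), (x=1, y=7), (x=11, y=7)  <- goal reached here
One shortest path (7 moves): (x=6, y=5) -> (x=7, y=5) -> (x=8, y=5) -> (x=9, y=5) -> (x=10, y=5) -> (x=10, y=6) -> (x=10, y=7) -> (x=11, y=7)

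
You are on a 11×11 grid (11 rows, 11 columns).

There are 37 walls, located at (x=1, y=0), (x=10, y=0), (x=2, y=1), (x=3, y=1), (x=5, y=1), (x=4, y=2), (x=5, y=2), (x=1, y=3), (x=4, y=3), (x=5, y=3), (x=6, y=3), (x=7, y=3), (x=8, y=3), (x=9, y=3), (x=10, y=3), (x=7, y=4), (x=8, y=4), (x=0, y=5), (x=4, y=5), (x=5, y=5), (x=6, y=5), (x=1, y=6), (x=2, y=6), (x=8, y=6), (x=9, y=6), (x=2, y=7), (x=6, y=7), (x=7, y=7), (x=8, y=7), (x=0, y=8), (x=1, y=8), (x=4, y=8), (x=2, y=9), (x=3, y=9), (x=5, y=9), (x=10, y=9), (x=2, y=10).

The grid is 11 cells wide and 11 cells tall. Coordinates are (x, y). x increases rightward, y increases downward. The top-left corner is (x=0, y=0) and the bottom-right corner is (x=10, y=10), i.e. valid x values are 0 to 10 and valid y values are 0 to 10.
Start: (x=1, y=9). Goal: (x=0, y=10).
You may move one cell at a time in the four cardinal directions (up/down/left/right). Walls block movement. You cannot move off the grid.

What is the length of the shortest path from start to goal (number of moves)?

BFS from (x=1, y=9) until reaching (x=0, y=10):
  Distance 0: (x=1, y=9)
  Distance 1: (x=0, y=9), (x=1, y=10)
  Distance 2: (x=0, y=10)  <- goal reached here
One shortest path (2 moves): (x=1, y=9) -> (x=0, y=9) -> (x=0, y=10)

Answer: Shortest path length: 2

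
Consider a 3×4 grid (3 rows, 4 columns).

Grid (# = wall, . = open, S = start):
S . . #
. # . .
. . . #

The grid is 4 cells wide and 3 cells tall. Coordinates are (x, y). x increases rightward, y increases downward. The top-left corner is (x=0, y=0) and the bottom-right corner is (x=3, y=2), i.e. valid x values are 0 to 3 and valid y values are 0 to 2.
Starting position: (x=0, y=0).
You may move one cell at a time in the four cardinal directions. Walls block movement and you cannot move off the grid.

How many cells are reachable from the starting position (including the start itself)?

BFS flood-fill from (x=0, y=0):
  Distance 0: (x=0, y=0)
  Distance 1: (x=1, y=0), (x=0, y=1)
  Distance 2: (x=2, y=0), (x=0, y=2)
  Distance 3: (x=2, y=1), (x=1, y=2)
  Distance 4: (x=3, y=1), (x=2, y=2)
Total reachable: 9 (grid has 9 open cells total)

Answer: Reachable cells: 9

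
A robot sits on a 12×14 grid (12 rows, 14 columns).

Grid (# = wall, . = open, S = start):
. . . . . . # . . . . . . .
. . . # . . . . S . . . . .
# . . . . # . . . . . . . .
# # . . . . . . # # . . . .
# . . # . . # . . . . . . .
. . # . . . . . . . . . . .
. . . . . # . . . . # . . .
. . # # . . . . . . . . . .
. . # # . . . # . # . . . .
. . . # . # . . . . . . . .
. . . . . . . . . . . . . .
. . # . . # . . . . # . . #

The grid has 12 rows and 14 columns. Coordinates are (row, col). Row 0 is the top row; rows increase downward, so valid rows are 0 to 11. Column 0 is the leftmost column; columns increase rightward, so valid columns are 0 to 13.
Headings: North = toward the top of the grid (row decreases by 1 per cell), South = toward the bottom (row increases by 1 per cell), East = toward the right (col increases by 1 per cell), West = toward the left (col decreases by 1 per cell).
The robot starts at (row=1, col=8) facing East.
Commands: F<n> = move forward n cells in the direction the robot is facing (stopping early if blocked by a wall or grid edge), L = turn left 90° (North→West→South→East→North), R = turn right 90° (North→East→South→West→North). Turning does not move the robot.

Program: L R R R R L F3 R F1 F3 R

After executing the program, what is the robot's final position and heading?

Start: (row=1, col=8), facing East
  L: turn left, now facing North
  R: turn right, now facing East
  R: turn right, now facing South
  R: turn right, now facing West
  R: turn right, now facing North
  L: turn left, now facing West
  F3: move forward 3, now at (row=1, col=5)
  R: turn right, now facing North
  F1: move forward 1, now at (row=0, col=5)
  F3: move forward 0/3 (blocked), now at (row=0, col=5)
  R: turn right, now facing East
Final: (row=0, col=5), facing East

Answer: Final position: (row=0, col=5), facing East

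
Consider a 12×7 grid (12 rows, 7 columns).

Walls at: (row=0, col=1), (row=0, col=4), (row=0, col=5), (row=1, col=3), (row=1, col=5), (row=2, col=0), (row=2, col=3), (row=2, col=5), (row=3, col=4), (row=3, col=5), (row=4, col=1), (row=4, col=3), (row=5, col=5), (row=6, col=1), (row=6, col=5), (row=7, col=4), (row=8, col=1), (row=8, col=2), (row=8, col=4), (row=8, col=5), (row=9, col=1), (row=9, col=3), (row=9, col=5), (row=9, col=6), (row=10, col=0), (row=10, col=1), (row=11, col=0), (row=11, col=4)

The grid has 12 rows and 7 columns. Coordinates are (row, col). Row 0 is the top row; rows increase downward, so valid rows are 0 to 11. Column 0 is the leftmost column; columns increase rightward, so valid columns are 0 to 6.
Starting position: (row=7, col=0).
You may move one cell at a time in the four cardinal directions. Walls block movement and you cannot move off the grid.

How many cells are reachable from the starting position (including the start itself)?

BFS flood-fill from (row=7, col=0):
  Distance 0: (row=7, col=0)
  Distance 1: (row=6, col=0), (row=7, col=1), (row=8, col=0)
  Distance 2: (row=5, col=0), (row=7, col=2), (row=9, col=0)
  Distance 3: (row=4, col=0), (row=5, col=1), (row=6, col=2), (row=7, col=3)
  Distance 4: (row=3, col=0), (row=5, col=2), (row=6, col=3), (row=8, col=3)
  Distance 5: (row=3, col=1), (row=4, col=2), (row=5, col=3), (row=6, col=4)
  Distance 6: (row=2, col=1), (row=3, col=2), (row=5, col=4)
  Distance 7: (row=1, col=1), (row=2, col=2), (row=3, col=3), (row=4, col=4)
  Distance 8: (row=1, col=0), (row=1, col=2), (row=4, col=5)
  Distance 9: (row=0, col=0), (row=0, col=2), (row=4, col=6)
  Distance 10: (row=0, col=3), (row=3, col=6), (row=5, col=6)
  Distance 11: (row=2, col=6), (row=6, col=6)
  Distance 12: (row=1, col=6), (row=7, col=6)
  Distance 13: (row=0, col=6), (row=7, col=5), (row=8, col=6)
Total reachable: 42 (grid has 56 open cells total)

Answer: Reachable cells: 42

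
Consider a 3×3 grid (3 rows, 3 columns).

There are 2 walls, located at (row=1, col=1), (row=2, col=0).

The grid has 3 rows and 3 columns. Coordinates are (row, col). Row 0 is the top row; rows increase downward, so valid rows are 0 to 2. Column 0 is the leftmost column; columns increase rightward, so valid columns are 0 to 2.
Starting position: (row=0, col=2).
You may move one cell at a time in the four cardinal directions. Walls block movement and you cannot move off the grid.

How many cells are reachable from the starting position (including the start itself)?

BFS flood-fill from (row=0, col=2):
  Distance 0: (row=0, col=2)
  Distance 1: (row=0, col=1), (row=1, col=2)
  Distance 2: (row=0, col=0), (row=2, col=2)
  Distance 3: (row=1, col=0), (row=2, col=1)
Total reachable: 7 (grid has 7 open cells total)

Answer: Reachable cells: 7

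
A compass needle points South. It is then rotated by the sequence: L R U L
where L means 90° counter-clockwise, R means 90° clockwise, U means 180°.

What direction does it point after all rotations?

Start: South
  L (left (90° counter-clockwise)) -> East
  R (right (90° clockwise)) -> South
  U (U-turn (180°)) -> North
  L (left (90° counter-clockwise)) -> West
Final: West

Answer: Final heading: West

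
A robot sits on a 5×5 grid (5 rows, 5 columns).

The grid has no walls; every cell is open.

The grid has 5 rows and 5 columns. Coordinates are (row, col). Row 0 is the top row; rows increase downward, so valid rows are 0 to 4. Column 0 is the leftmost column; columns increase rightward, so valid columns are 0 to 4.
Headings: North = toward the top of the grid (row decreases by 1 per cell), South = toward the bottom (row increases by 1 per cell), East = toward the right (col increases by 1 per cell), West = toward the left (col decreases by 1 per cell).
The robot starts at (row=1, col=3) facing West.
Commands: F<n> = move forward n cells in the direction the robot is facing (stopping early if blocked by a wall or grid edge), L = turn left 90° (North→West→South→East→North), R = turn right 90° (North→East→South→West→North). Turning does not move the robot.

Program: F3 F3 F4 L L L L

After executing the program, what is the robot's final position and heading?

Start: (row=1, col=3), facing West
  F3: move forward 3, now at (row=1, col=0)
  F3: move forward 0/3 (blocked), now at (row=1, col=0)
  F4: move forward 0/4 (blocked), now at (row=1, col=0)
  L: turn left, now facing South
  L: turn left, now facing East
  L: turn left, now facing North
  L: turn left, now facing West
Final: (row=1, col=0), facing West

Answer: Final position: (row=1, col=0), facing West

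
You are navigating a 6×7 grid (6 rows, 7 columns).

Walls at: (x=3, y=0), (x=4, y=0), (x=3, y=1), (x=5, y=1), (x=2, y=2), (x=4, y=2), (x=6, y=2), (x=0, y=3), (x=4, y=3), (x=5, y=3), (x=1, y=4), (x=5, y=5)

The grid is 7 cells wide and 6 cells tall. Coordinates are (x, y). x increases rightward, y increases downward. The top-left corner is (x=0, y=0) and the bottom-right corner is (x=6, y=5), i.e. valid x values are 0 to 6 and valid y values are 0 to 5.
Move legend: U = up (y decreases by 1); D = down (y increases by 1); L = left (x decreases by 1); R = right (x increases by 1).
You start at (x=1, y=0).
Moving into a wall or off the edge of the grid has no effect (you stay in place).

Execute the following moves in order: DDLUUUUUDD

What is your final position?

Answer: Final position: (x=0, y=2)

Derivation:
Start: (x=1, y=0)
  D (down): (x=1, y=0) -> (x=1, y=1)
  D (down): (x=1, y=1) -> (x=1, y=2)
  L (left): (x=1, y=2) -> (x=0, y=2)
  U (up): (x=0, y=2) -> (x=0, y=1)
  U (up): (x=0, y=1) -> (x=0, y=0)
  [×3]U (up): blocked, stay at (x=0, y=0)
  D (down): (x=0, y=0) -> (x=0, y=1)
  D (down): (x=0, y=1) -> (x=0, y=2)
Final: (x=0, y=2)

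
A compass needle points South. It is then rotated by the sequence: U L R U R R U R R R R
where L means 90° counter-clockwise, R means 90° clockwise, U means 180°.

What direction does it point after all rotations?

Answer: Final heading: South

Derivation:
Start: South
  U (U-turn (180°)) -> North
  L (left (90° counter-clockwise)) -> West
  R (right (90° clockwise)) -> North
  U (U-turn (180°)) -> South
  R (right (90° clockwise)) -> West
  R (right (90° clockwise)) -> North
  U (U-turn (180°)) -> South
  R (right (90° clockwise)) -> West
  R (right (90° clockwise)) -> North
  R (right (90° clockwise)) -> East
  R (right (90° clockwise)) -> South
Final: South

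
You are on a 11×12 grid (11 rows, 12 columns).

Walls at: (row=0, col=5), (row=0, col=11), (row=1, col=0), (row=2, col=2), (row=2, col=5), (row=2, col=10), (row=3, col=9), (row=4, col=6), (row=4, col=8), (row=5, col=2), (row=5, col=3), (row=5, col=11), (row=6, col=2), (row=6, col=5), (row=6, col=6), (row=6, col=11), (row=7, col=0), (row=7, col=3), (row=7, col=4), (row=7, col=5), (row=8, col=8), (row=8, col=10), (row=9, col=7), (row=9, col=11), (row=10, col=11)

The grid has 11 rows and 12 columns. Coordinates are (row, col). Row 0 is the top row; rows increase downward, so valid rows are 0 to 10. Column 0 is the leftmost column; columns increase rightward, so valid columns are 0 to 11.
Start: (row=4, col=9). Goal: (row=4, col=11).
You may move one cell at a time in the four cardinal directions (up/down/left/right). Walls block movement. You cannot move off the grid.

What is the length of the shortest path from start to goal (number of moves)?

Answer: Shortest path length: 2

Derivation:
BFS from (row=4, col=9) until reaching (row=4, col=11):
  Distance 0: (row=4, col=9)
  Distance 1: (row=4, col=10), (row=5, col=9)
  Distance 2: (row=3, col=10), (row=4, col=11), (row=5, col=8), (row=5, col=10), (row=6, col=9)  <- goal reached here
One shortest path (2 moves): (row=4, col=9) -> (row=4, col=10) -> (row=4, col=11)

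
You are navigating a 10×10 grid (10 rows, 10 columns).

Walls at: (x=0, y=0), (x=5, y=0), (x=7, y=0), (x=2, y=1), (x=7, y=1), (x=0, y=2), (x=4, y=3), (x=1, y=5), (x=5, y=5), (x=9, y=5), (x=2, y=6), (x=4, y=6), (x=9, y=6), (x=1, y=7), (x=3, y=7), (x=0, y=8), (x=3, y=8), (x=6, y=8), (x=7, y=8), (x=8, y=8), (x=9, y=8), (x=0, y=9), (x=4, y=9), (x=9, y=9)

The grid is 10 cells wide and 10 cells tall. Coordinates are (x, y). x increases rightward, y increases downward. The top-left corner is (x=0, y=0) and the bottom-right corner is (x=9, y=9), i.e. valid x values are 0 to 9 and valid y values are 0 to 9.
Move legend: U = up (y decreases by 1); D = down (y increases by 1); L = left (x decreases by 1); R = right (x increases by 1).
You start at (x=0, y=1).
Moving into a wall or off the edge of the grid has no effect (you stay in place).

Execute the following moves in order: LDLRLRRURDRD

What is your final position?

Answer: Final position: (x=3, y=1)

Derivation:
Start: (x=0, y=1)
  L (left): blocked, stay at (x=0, y=1)
  D (down): blocked, stay at (x=0, y=1)
  L (left): blocked, stay at (x=0, y=1)
  R (right): (x=0, y=1) -> (x=1, y=1)
  L (left): (x=1, y=1) -> (x=0, y=1)
  R (right): (x=0, y=1) -> (x=1, y=1)
  R (right): blocked, stay at (x=1, y=1)
  U (up): (x=1, y=1) -> (x=1, y=0)
  R (right): (x=1, y=0) -> (x=2, y=0)
  D (down): blocked, stay at (x=2, y=0)
  R (right): (x=2, y=0) -> (x=3, y=0)
  D (down): (x=3, y=0) -> (x=3, y=1)
Final: (x=3, y=1)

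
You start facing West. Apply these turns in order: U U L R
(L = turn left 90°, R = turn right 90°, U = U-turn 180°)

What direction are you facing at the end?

Start: West
  U (U-turn (180°)) -> East
  U (U-turn (180°)) -> West
  L (left (90° counter-clockwise)) -> South
  R (right (90° clockwise)) -> West
Final: West

Answer: Final heading: West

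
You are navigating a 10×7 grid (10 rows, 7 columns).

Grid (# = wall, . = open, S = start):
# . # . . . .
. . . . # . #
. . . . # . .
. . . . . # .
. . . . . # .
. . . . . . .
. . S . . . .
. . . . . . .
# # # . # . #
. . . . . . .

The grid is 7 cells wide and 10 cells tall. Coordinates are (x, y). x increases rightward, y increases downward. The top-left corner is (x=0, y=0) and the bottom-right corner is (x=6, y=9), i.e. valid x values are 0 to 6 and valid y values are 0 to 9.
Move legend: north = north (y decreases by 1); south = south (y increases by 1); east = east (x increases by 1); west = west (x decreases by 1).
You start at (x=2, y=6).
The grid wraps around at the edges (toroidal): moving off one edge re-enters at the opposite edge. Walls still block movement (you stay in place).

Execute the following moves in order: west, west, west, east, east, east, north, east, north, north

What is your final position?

Answer: Final position: (x=3, y=3)

Derivation:
Start: (x=2, y=6)
  west (west): (x=2, y=6) -> (x=1, y=6)
  west (west): (x=1, y=6) -> (x=0, y=6)
  west (west): (x=0, y=6) -> (x=6, y=6)
  east (east): (x=6, y=6) -> (x=0, y=6)
  east (east): (x=0, y=6) -> (x=1, y=6)
  east (east): (x=1, y=6) -> (x=2, y=6)
  north (north): (x=2, y=6) -> (x=2, y=5)
  east (east): (x=2, y=5) -> (x=3, y=5)
  north (north): (x=3, y=5) -> (x=3, y=4)
  north (north): (x=3, y=4) -> (x=3, y=3)
Final: (x=3, y=3)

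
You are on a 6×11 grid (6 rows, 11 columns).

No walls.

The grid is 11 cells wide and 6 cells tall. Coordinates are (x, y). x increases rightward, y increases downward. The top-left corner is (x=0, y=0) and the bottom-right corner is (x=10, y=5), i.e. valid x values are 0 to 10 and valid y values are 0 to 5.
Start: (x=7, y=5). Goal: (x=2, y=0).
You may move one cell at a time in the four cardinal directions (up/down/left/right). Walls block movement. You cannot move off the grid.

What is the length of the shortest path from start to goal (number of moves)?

BFS from (x=7, y=5) until reaching (x=2, y=0):
  Distance 0: (x=7, y=5)
  Distance 1: (x=7, y=4), (x=6, y=5), (x=8, y=5)
  Distance 2: (x=7, y=3), (x=6, y=4), (x=8, y=4), (x=5, y=5), (x=9, y=5)
  Distance 3: (x=7, y=2), (x=6, y=3), (x=8, y=3), (x=5, y=4), (x=9, y=4), (x=4, y=5), (x=10, y=5)
  Distance 4: (x=7, y=1), (x=6, y=2), (x=8, y=2), (x=5, y=3), (x=9, y=3), (x=4, y=4), (x=10, y=4), (x=3, y=5)
  Distance 5: (x=7, y=0), (x=6, y=1), (x=8, y=1), (x=5, y=2), (x=9, y=2), (x=4, y=3), (x=10, y=3), (x=3, y=4), (x=2, y=5)
  Distance 6: (x=6, y=0), (x=8, y=0), (x=5, y=1), (x=9, y=1), (x=4, y=2), (x=10, y=2), (x=3, y=3), (x=2, y=4), (x=1, y=5)
  Distance 7: (x=5, y=0), (x=9, y=0), (x=4, y=1), (x=10, y=1), (x=3, y=2), (x=2, y=3), (x=1, y=4), (x=0, y=5)
  Distance 8: (x=4, y=0), (x=10, y=0), (x=3, y=1), (x=2, y=2), (x=1, y=3), (x=0, y=4)
  Distance 9: (x=3, y=0), (x=2, y=1), (x=1, y=2), (x=0, y=3)
  Distance 10: (x=2, y=0), (x=1, y=1), (x=0, y=2)  <- goal reached here
One shortest path (10 moves): (x=7, y=5) -> (x=6, y=5) -> (x=5, y=5) -> (x=4, y=5) -> (x=3, y=5) -> (x=2, y=5) -> (x=2, y=4) -> (x=2, y=3) -> (x=2, y=2) -> (x=2, y=1) -> (x=2, y=0)

Answer: Shortest path length: 10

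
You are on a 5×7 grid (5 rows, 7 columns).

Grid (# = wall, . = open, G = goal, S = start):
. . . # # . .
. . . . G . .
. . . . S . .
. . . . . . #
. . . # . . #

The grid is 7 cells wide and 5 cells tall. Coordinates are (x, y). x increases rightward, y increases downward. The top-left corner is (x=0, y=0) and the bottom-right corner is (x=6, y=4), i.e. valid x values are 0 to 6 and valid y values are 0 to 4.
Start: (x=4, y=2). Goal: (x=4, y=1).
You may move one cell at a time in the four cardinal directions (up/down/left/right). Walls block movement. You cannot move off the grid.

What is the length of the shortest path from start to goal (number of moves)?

Answer: Shortest path length: 1

Derivation:
BFS from (x=4, y=2) until reaching (x=4, y=1):
  Distance 0: (x=4, y=2)
  Distance 1: (x=4, y=1), (x=3, y=2), (x=5, y=2), (x=4, y=3)  <- goal reached here
One shortest path (1 moves): (x=4, y=2) -> (x=4, y=1)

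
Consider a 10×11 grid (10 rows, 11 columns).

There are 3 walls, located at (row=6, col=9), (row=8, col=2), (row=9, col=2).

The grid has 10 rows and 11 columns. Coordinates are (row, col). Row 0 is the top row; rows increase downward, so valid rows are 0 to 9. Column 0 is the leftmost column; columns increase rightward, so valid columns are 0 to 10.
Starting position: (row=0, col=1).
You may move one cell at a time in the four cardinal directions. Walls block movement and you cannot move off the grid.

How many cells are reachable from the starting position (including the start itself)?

BFS flood-fill from (row=0, col=1):
  Distance 0: (row=0, col=1)
  Distance 1: (row=0, col=0), (row=0, col=2), (row=1, col=1)
  Distance 2: (row=0, col=3), (row=1, col=0), (row=1, col=2), (row=2, col=1)
  Distance 3: (row=0, col=4), (row=1, col=3), (row=2, col=0), (row=2, col=2), (row=3, col=1)
  Distance 4: (row=0, col=5), (row=1, col=4), (row=2, col=3), (row=3, col=0), (row=3, col=2), (row=4, col=1)
  Distance 5: (row=0, col=6), (row=1, col=5), (row=2, col=4), (row=3, col=3), (row=4, col=0), (row=4, col=2), (row=5, col=1)
  Distance 6: (row=0, col=7), (row=1, col=6), (row=2, col=5), (row=3, col=4), (row=4, col=3), (row=5, col=0), (row=5, col=2), (row=6, col=1)
  Distance 7: (row=0, col=8), (row=1, col=7), (row=2, col=6), (row=3, col=5), (row=4, col=4), (row=5, col=3), (row=6, col=0), (row=6, col=2), (row=7, col=1)
  Distance 8: (row=0, col=9), (row=1, col=8), (row=2, col=7), (row=3, col=6), (row=4, col=5), (row=5, col=4), (row=6, col=3), (row=7, col=0), (row=7, col=2), (row=8, col=1)
  Distance 9: (row=0, col=10), (row=1, col=9), (row=2, col=8), (row=3, col=7), (row=4, col=6), (row=5, col=5), (row=6, col=4), (row=7, col=3), (row=8, col=0), (row=9, col=1)
  Distance 10: (row=1, col=10), (row=2, col=9), (row=3, col=8), (row=4, col=7), (row=5, col=6), (row=6, col=5), (row=7, col=4), (row=8, col=3), (row=9, col=0)
  Distance 11: (row=2, col=10), (row=3, col=9), (row=4, col=8), (row=5, col=7), (row=6, col=6), (row=7, col=5), (row=8, col=4), (row=9, col=3)
  Distance 12: (row=3, col=10), (row=4, col=9), (row=5, col=8), (row=6, col=7), (row=7, col=6), (row=8, col=5), (row=9, col=4)
  Distance 13: (row=4, col=10), (row=5, col=9), (row=6, col=8), (row=7, col=7), (row=8, col=6), (row=9, col=5)
  Distance 14: (row=5, col=10), (row=7, col=8), (row=8, col=7), (row=9, col=6)
  Distance 15: (row=6, col=10), (row=7, col=9), (row=8, col=8), (row=9, col=7)
  Distance 16: (row=7, col=10), (row=8, col=9), (row=9, col=8)
  Distance 17: (row=8, col=10), (row=9, col=9)
  Distance 18: (row=9, col=10)
Total reachable: 107 (grid has 107 open cells total)

Answer: Reachable cells: 107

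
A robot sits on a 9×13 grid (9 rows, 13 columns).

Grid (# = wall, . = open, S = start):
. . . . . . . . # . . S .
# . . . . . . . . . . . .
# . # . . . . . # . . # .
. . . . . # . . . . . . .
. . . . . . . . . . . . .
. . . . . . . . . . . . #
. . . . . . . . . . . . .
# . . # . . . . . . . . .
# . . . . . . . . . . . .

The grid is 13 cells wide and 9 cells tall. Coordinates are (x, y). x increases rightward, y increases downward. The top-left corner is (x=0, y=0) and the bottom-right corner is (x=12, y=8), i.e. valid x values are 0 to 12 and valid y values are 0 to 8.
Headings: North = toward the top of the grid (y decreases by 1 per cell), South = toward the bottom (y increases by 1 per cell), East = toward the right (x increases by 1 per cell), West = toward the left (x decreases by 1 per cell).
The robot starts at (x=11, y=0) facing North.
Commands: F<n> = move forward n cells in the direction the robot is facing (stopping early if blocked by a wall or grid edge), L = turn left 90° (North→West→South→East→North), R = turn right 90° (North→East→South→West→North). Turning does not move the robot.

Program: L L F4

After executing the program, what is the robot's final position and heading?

Start: (x=11, y=0), facing North
  L: turn left, now facing West
  L: turn left, now facing South
  F4: move forward 1/4 (blocked), now at (x=11, y=1)
Final: (x=11, y=1), facing South

Answer: Final position: (x=11, y=1), facing South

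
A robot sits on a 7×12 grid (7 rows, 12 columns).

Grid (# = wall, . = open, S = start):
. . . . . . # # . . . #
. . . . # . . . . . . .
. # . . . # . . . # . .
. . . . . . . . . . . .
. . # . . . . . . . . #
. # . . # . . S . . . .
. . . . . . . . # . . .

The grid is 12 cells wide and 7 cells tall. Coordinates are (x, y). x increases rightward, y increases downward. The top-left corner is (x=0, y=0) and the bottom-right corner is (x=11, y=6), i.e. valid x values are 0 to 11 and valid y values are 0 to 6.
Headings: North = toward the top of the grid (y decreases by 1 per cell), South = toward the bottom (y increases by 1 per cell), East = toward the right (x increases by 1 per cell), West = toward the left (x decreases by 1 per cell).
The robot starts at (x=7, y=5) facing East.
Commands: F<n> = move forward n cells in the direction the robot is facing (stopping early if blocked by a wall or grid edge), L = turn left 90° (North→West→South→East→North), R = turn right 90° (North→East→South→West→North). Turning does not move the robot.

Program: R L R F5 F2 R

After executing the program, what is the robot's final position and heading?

Start: (x=7, y=5), facing East
  R: turn right, now facing South
  L: turn left, now facing East
  R: turn right, now facing South
  F5: move forward 1/5 (blocked), now at (x=7, y=6)
  F2: move forward 0/2 (blocked), now at (x=7, y=6)
  R: turn right, now facing West
Final: (x=7, y=6), facing West

Answer: Final position: (x=7, y=6), facing West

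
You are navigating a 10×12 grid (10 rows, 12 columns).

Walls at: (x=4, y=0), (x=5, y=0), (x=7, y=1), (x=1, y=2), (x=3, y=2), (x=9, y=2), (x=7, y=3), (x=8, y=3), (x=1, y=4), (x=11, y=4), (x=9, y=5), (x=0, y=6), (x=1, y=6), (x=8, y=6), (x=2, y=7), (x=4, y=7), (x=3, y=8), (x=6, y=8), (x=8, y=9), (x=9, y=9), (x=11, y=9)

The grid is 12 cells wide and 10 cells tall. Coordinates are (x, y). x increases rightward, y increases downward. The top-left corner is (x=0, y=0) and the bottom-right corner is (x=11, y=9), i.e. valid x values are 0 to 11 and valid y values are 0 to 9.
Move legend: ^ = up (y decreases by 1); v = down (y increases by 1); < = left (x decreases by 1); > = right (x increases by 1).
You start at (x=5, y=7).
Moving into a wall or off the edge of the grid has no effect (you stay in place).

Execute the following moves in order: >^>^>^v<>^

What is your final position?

Start: (x=5, y=7)
  > (right): (x=5, y=7) -> (x=6, y=7)
  ^ (up): (x=6, y=7) -> (x=6, y=6)
  > (right): (x=6, y=6) -> (x=7, y=6)
  ^ (up): (x=7, y=6) -> (x=7, y=5)
  > (right): (x=7, y=5) -> (x=8, y=5)
  ^ (up): (x=8, y=5) -> (x=8, y=4)
  v (down): (x=8, y=4) -> (x=8, y=5)
  < (left): (x=8, y=5) -> (x=7, y=5)
  > (right): (x=7, y=5) -> (x=8, y=5)
  ^ (up): (x=8, y=5) -> (x=8, y=4)
Final: (x=8, y=4)

Answer: Final position: (x=8, y=4)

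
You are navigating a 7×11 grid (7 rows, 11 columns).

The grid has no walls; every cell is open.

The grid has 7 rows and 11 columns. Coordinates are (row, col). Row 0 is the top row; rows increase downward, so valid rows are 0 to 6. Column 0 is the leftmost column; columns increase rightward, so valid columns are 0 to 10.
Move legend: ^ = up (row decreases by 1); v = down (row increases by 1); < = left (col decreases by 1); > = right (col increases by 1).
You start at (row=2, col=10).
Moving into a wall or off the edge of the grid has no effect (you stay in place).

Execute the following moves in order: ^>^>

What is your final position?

Start: (row=2, col=10)
  ^ (up): (row=2, col=10) -> (row=1, col=10)
  > (right): blocked, stay at (row=1, col=10)
  ^ (up): (row=1, col=10) -> (row=0, col=10)
  > (right): blocked, stay at (row=0, col=10)
Final: (row=0, col=10)

Answer: Final position: (row=0, col=10)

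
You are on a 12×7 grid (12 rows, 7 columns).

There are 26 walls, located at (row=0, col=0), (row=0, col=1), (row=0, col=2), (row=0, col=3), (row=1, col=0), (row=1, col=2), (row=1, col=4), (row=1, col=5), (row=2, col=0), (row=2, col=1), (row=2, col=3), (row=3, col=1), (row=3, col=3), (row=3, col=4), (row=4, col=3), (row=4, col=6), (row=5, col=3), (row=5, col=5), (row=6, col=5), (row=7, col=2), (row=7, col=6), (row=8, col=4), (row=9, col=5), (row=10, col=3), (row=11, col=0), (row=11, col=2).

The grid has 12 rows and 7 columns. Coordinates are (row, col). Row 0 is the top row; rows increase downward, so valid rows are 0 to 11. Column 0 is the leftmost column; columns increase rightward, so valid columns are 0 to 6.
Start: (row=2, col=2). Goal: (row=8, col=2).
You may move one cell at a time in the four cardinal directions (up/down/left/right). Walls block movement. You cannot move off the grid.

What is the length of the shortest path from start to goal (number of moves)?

BFS from (row=2, col=2) until reaching (row=8, col=2):
  Distance 0: (row=2, col=2)
  Distance 1: (row=3, col=2)
  Distance 2: (row=4, col=2)
  Distance 3: (row=4, col=1), (row=5, col=2)
  Distance 4: (row=4, col=0), (row=5, col=1), (row=6, col=2)
  Distance 5: (row=3, col=0), (row=5, col=0), (row=6, col=1), (row=6, col=3)
  Distance 6: (row=6, col=0), (row=6, col=4), (row=7, col=1), (row=7, col=3)
  Distance 7: (row=5, col=4), (row=7, col=0), (row=7, col=4), (row=8, col=1), (row=8, col=3)
  Distance 8: (row=4, col=4), (row=7, col=5), (row=8, col=0), (row=8, col=2), (row=9, col=1), (row=9, col=3)  <- goal reached here
One shortest path (8 moves): (row=2, col=2) -> (row=3, col=2) -> (row=4, col=2) -> (row=5, col=2) -> (row=6, col=2) -> (row=6, col=3) -> (row=7, col=3) -> (row=8, col=3) -> (row=8, col=2)

Answer: Shortest path length: 8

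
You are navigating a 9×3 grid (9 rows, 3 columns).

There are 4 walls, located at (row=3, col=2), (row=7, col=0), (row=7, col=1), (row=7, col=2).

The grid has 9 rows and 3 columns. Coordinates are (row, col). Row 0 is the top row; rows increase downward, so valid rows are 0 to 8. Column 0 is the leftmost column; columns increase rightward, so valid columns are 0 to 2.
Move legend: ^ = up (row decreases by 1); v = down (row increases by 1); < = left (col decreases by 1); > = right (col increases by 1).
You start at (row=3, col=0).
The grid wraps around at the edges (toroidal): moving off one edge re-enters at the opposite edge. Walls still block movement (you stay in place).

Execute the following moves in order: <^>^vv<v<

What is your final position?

Answer: Final position: (row=4, col=2)

Derivation:
Start: (row=3, col=0)
  < (left): blocked, stay at (row=3, col=0)
  ^ (up): (row=3, col=0) -> (row=2, col=0)
  > (right): (row=2, col=0) -> (row=2, col=1)
  ^ (up): (row=2, col=1) -> (row=1, col=1)
  v (down): (row=1, col=1) -> (row=2, col=1)
  v (down): (row=2, col=1) -> (row=3, col=1)
  < (left): (row=3, col=1) -> (row=3, col=0)
  v (down): (row=3, col=0) -> (row=4, col=0)
  < (left): (row=4, col=0) -> (row=4, col=2)
Final: (row=4, col=2)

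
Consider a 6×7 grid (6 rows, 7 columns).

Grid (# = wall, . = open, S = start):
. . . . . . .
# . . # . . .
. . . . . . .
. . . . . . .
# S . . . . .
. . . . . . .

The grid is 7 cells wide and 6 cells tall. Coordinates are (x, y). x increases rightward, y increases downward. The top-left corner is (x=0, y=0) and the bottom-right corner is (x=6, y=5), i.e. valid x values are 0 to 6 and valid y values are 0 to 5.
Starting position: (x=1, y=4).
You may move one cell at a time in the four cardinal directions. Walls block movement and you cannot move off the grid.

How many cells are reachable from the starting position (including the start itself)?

Answer: Reachable cells: 39

Derivation:
BFS flood-fill from (x=1, y=4):
  Distance 0: (x=1, y=4)
  Distance 1: (x=1, y=3), (x=2, y=4), (x=1, y=5)
  Distance 2: (x=1, y=2), (x=0, y=3), (x=2, y=3), (x=3, y=4), (x=0, y=5), (x=2, y=5)
  Distance 3: (x=1, y=1), (x=0, y=2), (x=2, y=2), (x=3, y=3), (x=4, y=4), (x=3, y=5)
  Distance 4: (x=1, y=0), (x=2, y=1), (x=3, y=2), (x=4, y=3), (x=5, y=4), (x=4, y=5)
  Distance 5: (x=0, y=0), (x=2, y=0), (x=4, y=2), (x=5, y=3), (x=6, y=4), (x=5, y=5)
  Distance 6: (x=3, y=0), (x=4, y=1), (x=5, y=2), (x=6, y=3), (x=6, y=5)
  Distance 7: (x=4, y=0), (x=5, y=1), (x=6, y=2)
  Distance 8: (x=5, y=0), (x=6, y=1)
  Distance 9: (x=6, y=0)
Total reachable: 39 (grid has 39 open cells total)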